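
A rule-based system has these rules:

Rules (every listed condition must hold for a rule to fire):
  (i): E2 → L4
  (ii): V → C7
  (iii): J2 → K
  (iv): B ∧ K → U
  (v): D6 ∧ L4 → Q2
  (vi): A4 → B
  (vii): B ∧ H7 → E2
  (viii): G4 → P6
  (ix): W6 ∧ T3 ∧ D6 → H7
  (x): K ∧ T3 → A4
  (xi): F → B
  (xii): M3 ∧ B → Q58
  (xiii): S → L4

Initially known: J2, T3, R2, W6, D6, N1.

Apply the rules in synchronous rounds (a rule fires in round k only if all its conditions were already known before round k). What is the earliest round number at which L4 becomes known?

Round 1: (iii) [J2 → K]; (ix) [W6 ∧ T3 ∧ D6 → H7]. New: K, H7.
Round 2: (x) [K ∧ T3 → A4]. New: A4.
Round 3: (vi) [A4 → B]. New: B.
Round 4: (iv) [B ∧ K → U]; (vii) [B ∧ H7 → E2]. New: U, E2.
Round 5: (i) [E2 → L4]. New: L4.
L4 first appears in round 5.

5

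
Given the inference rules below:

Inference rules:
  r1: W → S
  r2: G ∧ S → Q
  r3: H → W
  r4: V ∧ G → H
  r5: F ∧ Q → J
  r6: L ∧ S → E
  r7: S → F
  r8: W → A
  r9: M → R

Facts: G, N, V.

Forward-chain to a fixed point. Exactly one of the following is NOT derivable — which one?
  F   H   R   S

Round 1 fires r4, giving H.
Round 2 fires r3, giving W.
Round 3 fires r1, r8, giving S, A.
Round 4 fires r2, r7, giving Q, F.
Round 5 fires r5, giving J.
Derived: F (round 4), H (round 1), S (round 3). R never appears in any round.

R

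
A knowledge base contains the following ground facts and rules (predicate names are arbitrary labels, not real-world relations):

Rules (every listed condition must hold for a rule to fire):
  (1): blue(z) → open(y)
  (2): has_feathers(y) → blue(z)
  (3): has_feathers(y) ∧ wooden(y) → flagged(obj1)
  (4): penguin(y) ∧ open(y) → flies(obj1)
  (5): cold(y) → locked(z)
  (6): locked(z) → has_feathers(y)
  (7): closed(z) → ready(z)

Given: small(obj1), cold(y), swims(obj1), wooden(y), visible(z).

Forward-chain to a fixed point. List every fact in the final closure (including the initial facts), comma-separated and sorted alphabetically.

Round 1 — (5), derive locked(z).
Round 2 — (6), derive has_feathers(y).
Round 3 — (2), (3), derive blue(z), flagged(obj1).
Round 4 — (1), derive open(y).

blue(z), cold(y), flagged(obj1), has_feathers(y), locked(z), open(y), small(obj1), swims(obj1), visible(z), wooden(y)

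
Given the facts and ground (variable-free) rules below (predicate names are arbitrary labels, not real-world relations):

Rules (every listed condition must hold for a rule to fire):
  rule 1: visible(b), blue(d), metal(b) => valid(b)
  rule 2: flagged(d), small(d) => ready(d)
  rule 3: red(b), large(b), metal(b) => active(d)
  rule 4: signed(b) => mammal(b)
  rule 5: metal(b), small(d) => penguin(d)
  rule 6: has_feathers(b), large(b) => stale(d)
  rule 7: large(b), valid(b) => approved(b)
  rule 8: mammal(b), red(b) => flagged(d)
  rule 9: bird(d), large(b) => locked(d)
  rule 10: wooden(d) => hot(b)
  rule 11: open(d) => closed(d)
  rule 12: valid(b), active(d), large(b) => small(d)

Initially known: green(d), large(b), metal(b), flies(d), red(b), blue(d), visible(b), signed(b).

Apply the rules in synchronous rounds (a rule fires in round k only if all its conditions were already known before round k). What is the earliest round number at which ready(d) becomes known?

[1] rule 1 [visible(b), blue(d), metal(b) => valid(b)]; rule 3 [red(b), large(b), metal(b) => active(d)]; rule 4 [signed(b) => mammal(b)]. ⇒ new: valid(b), active(d), mammal(b).
[2] rule 7 [large(b), valid(b) => approved(b)]; rule 8 [mammal(b), red(b) => flagged(d)]; rule 12 [valid(b), active(d), large(b) => small(d)]. ⇒ new: approved(b), flagged(d), small(d).
[3] rule 2 [flagged(d), small(d) => ready(d)]; rule 5 [metal(b), small(d) => penguin(d)]. ⇒ new: ready(d), penguin(d).
ready(d) first appears in round 3.

3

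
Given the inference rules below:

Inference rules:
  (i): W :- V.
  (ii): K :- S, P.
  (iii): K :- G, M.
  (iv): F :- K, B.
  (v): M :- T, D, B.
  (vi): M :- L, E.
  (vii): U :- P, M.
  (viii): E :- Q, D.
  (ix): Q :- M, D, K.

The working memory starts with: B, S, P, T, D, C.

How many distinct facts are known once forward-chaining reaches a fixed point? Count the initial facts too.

Round 1: (ii) [K :- S, P.]; (v) [M :- T, D, B.]. New: K, M.
Round 2: (iv) [F :- K, B.]; (vii) [U :- P, M.]; (ix) [Q :- M, D, K.]. New: F, U, Q.
Round 3: (viii) [E :- Q, D.]. New: E.
Closure: {B, C, D, E, F, K, M, P, Q, S, T, U} — 12 facts.

12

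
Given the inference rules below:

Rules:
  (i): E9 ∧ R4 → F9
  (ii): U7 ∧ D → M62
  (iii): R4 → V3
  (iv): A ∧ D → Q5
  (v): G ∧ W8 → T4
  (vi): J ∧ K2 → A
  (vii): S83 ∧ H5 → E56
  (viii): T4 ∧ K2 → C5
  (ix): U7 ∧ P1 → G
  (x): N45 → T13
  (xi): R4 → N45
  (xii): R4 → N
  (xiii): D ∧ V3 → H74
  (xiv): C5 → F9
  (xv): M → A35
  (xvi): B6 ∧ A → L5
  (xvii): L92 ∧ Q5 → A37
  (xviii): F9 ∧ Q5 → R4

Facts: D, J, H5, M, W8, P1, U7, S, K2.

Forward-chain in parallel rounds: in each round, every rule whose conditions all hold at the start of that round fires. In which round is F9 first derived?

Round 1 fires (ii), (vi), (ix), (xv), giving M62, A, G, A35.
Round 2 fires (iv), (v), giving Q5, T4.
Round 3 fires (viii), giving C5.
Round 4 fires (xiv), giving F9.
F9 first appears in round 4.

4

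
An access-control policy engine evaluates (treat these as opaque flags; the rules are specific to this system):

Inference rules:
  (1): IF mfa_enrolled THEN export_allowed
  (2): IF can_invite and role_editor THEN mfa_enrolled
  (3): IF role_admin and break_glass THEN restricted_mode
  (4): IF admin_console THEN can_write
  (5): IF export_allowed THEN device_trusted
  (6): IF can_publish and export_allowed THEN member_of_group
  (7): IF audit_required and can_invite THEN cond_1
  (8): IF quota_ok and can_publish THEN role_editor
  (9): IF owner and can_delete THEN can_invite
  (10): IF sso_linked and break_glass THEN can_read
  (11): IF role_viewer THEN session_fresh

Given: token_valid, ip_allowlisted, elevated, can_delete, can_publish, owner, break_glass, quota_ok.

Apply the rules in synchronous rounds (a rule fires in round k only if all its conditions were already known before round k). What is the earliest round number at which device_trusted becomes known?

Round 1: (8) [IF quota_ok and can_publish THEN role_editor]; (9) [IF owner and can_delete THEN can_invite]. Adds role_editor, can_invite.
Round 2: (2) [IF can_invite and role_editor THEN mfa_enrolled]. Adds mfa_enrolled.
Round 3: (1) [IF mfa_enrolled THEN export_allowed]. Adds export_allowed.
Round 4: (5) [IF export_allowed THEN device_trusted]; (6) [IF can_publish and export_allowed THEN member_of_group]. Adds device_trusted, member_of_group.
device_trusted first appears in round 4.

4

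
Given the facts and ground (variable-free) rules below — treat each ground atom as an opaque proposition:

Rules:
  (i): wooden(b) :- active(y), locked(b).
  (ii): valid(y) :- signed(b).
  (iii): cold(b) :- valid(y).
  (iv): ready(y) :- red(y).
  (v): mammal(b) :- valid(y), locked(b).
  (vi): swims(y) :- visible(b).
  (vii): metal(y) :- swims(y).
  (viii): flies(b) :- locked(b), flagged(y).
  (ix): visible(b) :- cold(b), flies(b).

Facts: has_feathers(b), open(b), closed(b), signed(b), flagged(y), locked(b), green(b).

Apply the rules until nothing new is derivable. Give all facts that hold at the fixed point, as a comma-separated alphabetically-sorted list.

Round 1: (ii) [valid(y) :- signed(b).]; (viii) [flies(b) :- locked(b), flagged(y).]. Adds valid(y), flies(b).
Round 2: (iii) [cold(b) :- valid(y).]; (v) [mammal(b) :- valid(y), locked(b).]. Adds cold(b), mammal(b).
Round 3: (ix) [visible(b) :- cold(b), flies(b).]. Adds visible(b).
Round 4: (vi) [swims(y) :- visible(b).]. Adds swims(y).
Round 5: (vii) [metal(y) :- swims(y).]. Adds metal(y).

closed(b), cold(b), flagged(y), flies(b), green(b), has_feathers(b), locked(b), mammal(b), metal(y), open(b), signed(b), swims(y), valid(y), visible(b)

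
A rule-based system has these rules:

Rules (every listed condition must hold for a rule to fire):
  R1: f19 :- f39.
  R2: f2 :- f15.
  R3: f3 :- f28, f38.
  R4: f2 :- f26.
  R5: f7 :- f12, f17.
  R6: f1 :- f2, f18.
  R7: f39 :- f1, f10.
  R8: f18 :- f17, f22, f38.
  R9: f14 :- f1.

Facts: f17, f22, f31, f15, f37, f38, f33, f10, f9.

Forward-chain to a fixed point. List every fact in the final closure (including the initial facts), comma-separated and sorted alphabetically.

Round 1: R2 [f2 :- f15.]; R8 [f18 :- f17, f22, f38.]. Adds f2, f18.
Round 2: R6 [f1 :- f2, f18.]. Adds f1.
Round 3: R7 [f39 :- f1, f10.]; R9 [f14 :- f1.]. Adds f39, f14.
Round 4: R1 [f19 :- f39.]. Adds f19.

f1, f10, f14, f15, f17, f18, f19, f2, f22, f31, f33, f37, f38, f39, f9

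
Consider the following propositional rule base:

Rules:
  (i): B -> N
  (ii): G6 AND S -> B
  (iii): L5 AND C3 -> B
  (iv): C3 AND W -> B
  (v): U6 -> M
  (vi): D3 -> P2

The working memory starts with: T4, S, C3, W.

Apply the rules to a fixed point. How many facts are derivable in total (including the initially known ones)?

Round 1: (iv) [C3 AND W -> B]. Adds B.
Round 2: (i) [B -> N]. Adds N.
Closure: {B, C3, N, S, T4, W} — 6 facts.

6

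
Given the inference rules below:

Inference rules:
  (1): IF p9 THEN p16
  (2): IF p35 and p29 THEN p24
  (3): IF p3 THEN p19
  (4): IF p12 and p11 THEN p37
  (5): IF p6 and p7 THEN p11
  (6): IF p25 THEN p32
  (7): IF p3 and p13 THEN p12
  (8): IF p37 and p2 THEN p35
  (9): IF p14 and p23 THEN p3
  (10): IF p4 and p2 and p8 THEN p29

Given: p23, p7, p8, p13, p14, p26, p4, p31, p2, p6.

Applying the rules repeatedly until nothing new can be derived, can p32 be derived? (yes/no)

no

Round 1: (5) [IF p6 and p7 THEN p11]; (9) [IF p14 and p23 THEN p3]; (10) [IF p4 and p2 and p8 THEN p29]. Adds p11, p3, p29.
Round 2: (3) [IF p3 THEN p19]; (7) [IF p3 and p13 THEN p12]. Adds p19, p12.
Round 3: (4) [IF p12 and p11 THEN p37]. Adds p37.
Round 4: (8) [IF p37 and p2 THEN p35]. Adds p35.
Round 5: (2) [IF p35 and p29 THEN p24]. Adds p24.
Fixed point reached. p32 is concluded only by (6); (6) needs p25 (never derived).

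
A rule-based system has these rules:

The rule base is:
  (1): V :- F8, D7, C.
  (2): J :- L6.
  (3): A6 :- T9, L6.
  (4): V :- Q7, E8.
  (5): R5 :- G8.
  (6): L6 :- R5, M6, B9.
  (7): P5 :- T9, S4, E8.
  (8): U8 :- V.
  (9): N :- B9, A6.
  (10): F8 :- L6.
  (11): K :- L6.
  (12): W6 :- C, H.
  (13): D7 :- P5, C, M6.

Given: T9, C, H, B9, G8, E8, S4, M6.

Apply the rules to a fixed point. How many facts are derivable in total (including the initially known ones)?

[1] (5) [R5 :- G8.]; (7) [P5 :- T9, S4, E8.]; (12) [W6 :- C, H.]. ⇒ new: R5, P5, W6.
[2] (6) [L6 :- R5, M6, B9.]; (13) [D7 :- P5, C, M6.]. ⇒ new: L6, D7.
[3] (2) [J :- L6.]; (3) [A6 :- T9, L6.]; (10) [F8 :- L6.]; (11) [K :- L6.]. ⇒ new: J, A6, F8, K.
[4] (1) [V :- F8, D7, C.]; (9) [N :- B9, A6.]. ⇒ new: V, N.
[5] (8) [U8 :- V.]. ⇒ new: U8.
Closure: {A6, B9, C, D7, E8, F8, G8, H, J, K, L6, M6, N, P5, R5, S4, T9, U8, V, W6} — 20 facts.

20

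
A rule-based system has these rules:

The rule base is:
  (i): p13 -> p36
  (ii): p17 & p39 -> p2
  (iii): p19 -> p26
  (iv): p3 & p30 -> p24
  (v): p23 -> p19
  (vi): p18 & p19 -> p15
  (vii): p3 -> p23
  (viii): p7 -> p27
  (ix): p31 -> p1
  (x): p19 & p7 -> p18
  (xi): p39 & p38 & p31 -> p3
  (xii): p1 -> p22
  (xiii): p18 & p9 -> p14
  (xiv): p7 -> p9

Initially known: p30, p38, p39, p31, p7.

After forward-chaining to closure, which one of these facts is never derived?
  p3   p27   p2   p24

p2

Round 1 — (viii), (ix), (xi), (xiv), derive p27, p1, p3, p9.
Round 2 — (iv), (vii), (xii), derive p24, p23, p22.
Round 3 — (v), derive p19.
Round 4 — (iii), (x), derive p26, p18.
Round 5 — (vi), (xiii), derive p15, p14.
Derived: p3 (round 1), p24 (round 2), p27 (round 1). p2 never appears in any round.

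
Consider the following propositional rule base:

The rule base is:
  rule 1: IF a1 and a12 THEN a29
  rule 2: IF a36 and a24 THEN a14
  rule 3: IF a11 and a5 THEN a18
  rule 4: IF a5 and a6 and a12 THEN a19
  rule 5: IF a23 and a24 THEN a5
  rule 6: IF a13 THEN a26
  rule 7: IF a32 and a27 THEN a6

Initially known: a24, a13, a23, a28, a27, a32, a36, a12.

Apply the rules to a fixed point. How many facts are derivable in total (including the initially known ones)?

Round 1: rule 2 [IF a36 and a24 THEN a14]; rule 5 [IF a23 and a24 THEN a5]; rule 6 [IF a13 THEN a26]; rule 7 [IF a32 and a27 THEN a6]. New: a14, a5, a26, a6.
Round 2: rule 4 [IF a5 and a6 and a12 THEN a19]. New: a19.
Closure: {a12, a13, a14, a19, a23, a24, a26, a27, a28, a32, a36, a5, a6} — 13 facts.

13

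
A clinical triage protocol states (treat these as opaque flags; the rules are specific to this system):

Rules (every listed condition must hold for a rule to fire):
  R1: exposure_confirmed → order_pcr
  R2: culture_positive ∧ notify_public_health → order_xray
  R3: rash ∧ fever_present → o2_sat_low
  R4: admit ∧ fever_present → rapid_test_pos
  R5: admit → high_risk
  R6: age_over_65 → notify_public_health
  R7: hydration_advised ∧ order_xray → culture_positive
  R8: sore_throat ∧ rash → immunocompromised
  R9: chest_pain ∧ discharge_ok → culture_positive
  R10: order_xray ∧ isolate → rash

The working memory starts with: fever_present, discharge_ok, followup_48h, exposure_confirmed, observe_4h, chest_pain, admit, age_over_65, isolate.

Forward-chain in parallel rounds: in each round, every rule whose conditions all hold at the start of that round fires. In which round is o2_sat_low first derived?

4

[1] R1 [exposure_confirmed → order_pcr]; R4 [admit ∧ fever_present → rapid_test_pos]; R5 [admit → high_risk]; R6 [age_over_65 → notify_public_health]; R9 [chest_pain ∧ discharge_ok → culture_positive]. ⇒ new: order_pcr, rapid_test_pos, high_risk, notify_public_health, culture_positive.
[2] R2 [culture_positive ∧ notify_public_health → order_xray]. ⇒ new: order_xray.
[3] R10 [order_xray ∧ isolate → rash]. ⇒ new: rash.
[4] R3 [rash ∧ fever_present → o2_sat_low]. ⇒ new: o2_sat_low.
o2_sat_low first appears in round 4.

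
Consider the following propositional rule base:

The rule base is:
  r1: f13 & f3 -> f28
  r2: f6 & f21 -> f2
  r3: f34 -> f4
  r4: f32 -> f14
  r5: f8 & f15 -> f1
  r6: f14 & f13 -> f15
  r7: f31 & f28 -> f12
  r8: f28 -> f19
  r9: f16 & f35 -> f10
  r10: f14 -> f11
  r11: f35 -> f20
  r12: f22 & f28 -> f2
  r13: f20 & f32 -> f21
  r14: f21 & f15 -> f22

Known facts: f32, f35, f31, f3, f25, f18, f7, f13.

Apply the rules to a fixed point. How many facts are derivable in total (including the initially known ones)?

18

Round 1 fires r1, r4, r11, giving f28, f14, f20.
Round 2 fires r6, r7, r8, r10, r13, giving f15, f12, f19, f11, f21.
Round 3 fires r14, giving f22.
Round 4 fires r12, giving f2.
Closure: {f11, f12, f13, f14, f15, f18, f19, f2, f20, f21, f22, f25, f28, f3, f31, f32, f35, f7} — 18 facts.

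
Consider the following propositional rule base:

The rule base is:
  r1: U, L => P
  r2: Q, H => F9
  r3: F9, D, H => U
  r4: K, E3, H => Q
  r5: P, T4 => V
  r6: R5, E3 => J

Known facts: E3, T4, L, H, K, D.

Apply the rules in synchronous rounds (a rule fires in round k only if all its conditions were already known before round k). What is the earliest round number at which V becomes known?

Round 1 — r4, derive Q.
Round 2 — r2, derive F9.
Round 3 — r3, derive U.
Round 4 — r1, derive P.
Round 5 — r5, derive V.
V first appears in round 5.

5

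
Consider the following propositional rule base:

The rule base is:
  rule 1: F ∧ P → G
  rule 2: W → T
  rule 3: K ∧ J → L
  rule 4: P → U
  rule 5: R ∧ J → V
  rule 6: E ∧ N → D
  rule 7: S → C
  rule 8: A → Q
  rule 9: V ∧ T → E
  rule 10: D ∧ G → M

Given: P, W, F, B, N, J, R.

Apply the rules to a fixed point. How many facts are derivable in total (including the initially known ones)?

Round 1 fires rule 1, rule 2, rule 4, rule 5, giving G, T, U, V.
Round 2 fires rule 9, giving E.
Round 3 fires rule 6, giving D.
Round 4 fires rule 10, giving M.
Closure: {B, D, E, F, G, J, M, N, P, R, T, U, V, W} — 14 facts.

14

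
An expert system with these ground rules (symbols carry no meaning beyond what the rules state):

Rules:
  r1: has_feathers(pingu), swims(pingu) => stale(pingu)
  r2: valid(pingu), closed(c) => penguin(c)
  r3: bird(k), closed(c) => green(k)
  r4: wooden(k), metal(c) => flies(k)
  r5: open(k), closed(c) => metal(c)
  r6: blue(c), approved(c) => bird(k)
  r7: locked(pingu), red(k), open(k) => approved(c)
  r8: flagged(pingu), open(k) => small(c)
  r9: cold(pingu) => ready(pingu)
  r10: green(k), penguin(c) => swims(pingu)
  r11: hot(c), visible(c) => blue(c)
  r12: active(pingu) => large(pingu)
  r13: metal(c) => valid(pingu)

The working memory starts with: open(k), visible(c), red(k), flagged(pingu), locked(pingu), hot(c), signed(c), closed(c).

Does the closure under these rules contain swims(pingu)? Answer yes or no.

yes

[1] r5 [open(k), closed(c) => metal(c)]; r7 [locked(pingu), red(k), open(k) => approved(c)]; r8 [flagged(pingu), open(k) => small(c)]; r11 [hot(c), visible(c) => blue(c)]. ⇒ new: metal(c), approved(c), small(c), blue(c).
[2] r6 [blue(c), approved(c) => bird(k)]; r13 [metal(c) => valid(pingu)]. ⇒ new: bird(k), valid(pingu).
[3] r2 [valid(pingu), closed(c) => penguin(c)]; r3 [bird(k), closed(c) => green(k)]. ⇒ new: penguin(c), green(k).
[4] r10 [green(k), penguin(c) => swims(pingu)]. ⇒ new: swims(pingu).
swims(pingu) appears in round 4, so it is derivable.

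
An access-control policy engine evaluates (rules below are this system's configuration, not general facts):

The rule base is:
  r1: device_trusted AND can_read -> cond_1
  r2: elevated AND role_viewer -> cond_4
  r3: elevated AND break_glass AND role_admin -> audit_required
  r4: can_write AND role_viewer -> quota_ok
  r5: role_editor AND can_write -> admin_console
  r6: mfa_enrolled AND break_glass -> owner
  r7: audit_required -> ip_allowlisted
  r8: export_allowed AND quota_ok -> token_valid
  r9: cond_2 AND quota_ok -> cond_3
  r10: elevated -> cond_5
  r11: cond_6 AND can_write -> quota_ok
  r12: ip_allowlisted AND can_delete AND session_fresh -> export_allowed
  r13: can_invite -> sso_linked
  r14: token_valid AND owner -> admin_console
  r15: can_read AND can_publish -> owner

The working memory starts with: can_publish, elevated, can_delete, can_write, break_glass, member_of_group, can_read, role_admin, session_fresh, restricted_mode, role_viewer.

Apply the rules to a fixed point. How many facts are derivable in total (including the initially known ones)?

[1] r2 [elevated AND role_viewer -> cond_4]; r3 [elevated AND break_glass AND role_admin -> audit_required]; r4 [can_write AND role_viewer -> quota_ok]; r10 [elevated -> cond_5]; r15 [can_read AND can_publish -> owner]. ⇒ new: cond_4, audit_required, quota_ok, cond_5, owner.
[2] r7 [audit_required -> ip_allowlisted]. ⇒ new: ip_allowlisted.
[3] r12 [ip_allowlisted AND can_delete AND session_fresh -> export_allowed]. ⇒ new: export_allowed.
[4] r8 [export_allowed AND quota_ok -> token_valid]. ⇒ new: token_valid.
[5] r14 [token_valid AND owner -> admin_console]. ⇒ new: admin_console.
Closure: {admin_console, audit_required, break_glass, can_delete, can_publish, can_read, can_write, cond_4, cond_5, elevated, export_allowed, ip_allowlisted, member_of_group, owner, quota_ok, restricted_mode, role_admin, role_viewer, session_fresh, token_valid} — 20 facts.

20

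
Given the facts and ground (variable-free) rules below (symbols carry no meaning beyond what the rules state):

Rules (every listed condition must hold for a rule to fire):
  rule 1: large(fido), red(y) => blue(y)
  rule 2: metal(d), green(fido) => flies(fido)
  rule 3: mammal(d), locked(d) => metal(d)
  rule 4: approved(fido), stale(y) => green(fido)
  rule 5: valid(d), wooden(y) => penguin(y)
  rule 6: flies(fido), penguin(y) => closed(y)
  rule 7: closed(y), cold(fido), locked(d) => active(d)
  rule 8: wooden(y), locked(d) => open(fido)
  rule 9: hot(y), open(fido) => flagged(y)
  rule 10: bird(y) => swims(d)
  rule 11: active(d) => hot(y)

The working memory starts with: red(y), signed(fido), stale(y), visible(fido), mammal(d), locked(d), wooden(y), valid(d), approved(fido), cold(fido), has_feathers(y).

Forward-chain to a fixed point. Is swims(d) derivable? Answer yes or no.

no

Round 1: rule 3 [mammal(d), locked(d) => metal(d)]; rule 4 [approved(fido), stale(y) => green(fido)]; rule 5 [valid(d), wooden(y) => penguin(y)]; rule 8 [wooden(y), locked(d) => open(fido)]. New: metal(d), green(fido), penguin(y), open(fido).
Round 2: rule 2 [metal(d), green(fido) => flies(fido)]. New: flies(fido).
Round 3: rule 6 [flies(fido), penguin(y) => closed(y)]. New: closed(y).
Round 4: rule 7 [closed(y), cold(fido), locked(d) => active(d)]. New: active(d).
Round 5: rule 11 [active(d) => hot(y)]. New: hot(y).
Round 6: rule 9 [hot(y), open(fido) => flagged(y)]. New: flagged(y).
Fixed point reached. swims(d) is concluded only by rule 10; rule 10 needs bird(y) (never derived).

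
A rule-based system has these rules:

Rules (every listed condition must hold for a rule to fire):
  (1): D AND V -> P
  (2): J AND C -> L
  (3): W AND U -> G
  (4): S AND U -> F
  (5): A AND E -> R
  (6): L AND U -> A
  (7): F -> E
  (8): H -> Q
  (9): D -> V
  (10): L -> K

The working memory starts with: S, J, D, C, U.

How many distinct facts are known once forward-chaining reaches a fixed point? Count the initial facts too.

13

Round 1: (2) [J AND C -> L]; (4) [S AND U -> F]; (9) [D -> V]. New: L, F, V.
Round 2: (1) [D AND V -> P]; (6) [L AND U -> A]; (7) [F -> E]; (10) [L -> K]. New: P, A, E, K.
Round 3: (5) [A AND E -> R]. New: R.
Closure: {A, C, D, E, F, J, K, L, P, R, S, U, V} — 13 facts.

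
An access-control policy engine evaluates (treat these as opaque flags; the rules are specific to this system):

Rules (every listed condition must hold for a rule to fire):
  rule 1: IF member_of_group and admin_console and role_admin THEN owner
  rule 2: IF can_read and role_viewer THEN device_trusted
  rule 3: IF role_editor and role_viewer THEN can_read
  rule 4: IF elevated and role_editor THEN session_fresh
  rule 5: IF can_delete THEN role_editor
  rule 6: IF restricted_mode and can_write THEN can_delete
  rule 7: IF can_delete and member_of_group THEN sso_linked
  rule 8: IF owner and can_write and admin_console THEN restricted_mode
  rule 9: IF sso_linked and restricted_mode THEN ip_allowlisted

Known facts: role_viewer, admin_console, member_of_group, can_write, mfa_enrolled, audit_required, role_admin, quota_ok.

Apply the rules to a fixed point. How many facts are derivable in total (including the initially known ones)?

Round 1 fires rule 1, giving owner.
Round 2 fires rule 8, giving restricted_mode.
Round 3 fires rule 6, giving can_delete.
Round 4 fires rule 5, rule 7, giving role_editor, sso_linked.
Round 5 fires rule 3, rule 9, giving can_read, ip_allowlisted.
Round 6 fires rule 2, giving device_trusted.
Closure: {admin_console, audit_required, can_delete, can_read, can_write, device_trusted, ip_allowlisted, member_of_group, mfa_enrolled, owner, quota_ok, restricted_mode, role_admin, role_editor, role_viewer, sso_linked} — 16 facts.

16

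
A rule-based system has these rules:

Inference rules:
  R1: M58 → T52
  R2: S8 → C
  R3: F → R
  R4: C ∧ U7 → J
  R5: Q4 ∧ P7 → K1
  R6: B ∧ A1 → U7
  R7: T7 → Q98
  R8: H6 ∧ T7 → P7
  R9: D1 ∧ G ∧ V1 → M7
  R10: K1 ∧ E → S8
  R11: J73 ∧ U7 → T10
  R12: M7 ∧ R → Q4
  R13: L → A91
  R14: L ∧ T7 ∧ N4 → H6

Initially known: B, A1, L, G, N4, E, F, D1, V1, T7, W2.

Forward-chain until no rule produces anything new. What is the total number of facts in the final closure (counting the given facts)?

Round 1: R3 [F → R]; R6 [B ∧ A1 → U7]; R7 [T7 → Q98]; R9 [D1 ∧ G ∧ V1 → M7]; R13 [L → A91]; R14 [L ∧ T7 ∧ N4 → H6]. Adds R, U7, Q98, M7, A91, H6.
Round 2: R8 [H6 ∧ T7 → P7]; R12 [M7 ∧ R → Q4]. Adds P7, Q4.
Round 3: R5 [Q4 ∧ P7 → K1]. Adds K1.
Round 4: R10 [K1 ∧ E → S8]. Adds S8.
Round 5: R2 [S8 → C]. Adds C.
Round 6: R4 [C ∧ U7 → J]. Adds J.
Closure: {A1, A91, B, C, D1, E, F, G, H6, J, K1, L, M7, N4, P7, Q4, Q98, R, S8, T7, U7, V1, W2} — 23 facts.

23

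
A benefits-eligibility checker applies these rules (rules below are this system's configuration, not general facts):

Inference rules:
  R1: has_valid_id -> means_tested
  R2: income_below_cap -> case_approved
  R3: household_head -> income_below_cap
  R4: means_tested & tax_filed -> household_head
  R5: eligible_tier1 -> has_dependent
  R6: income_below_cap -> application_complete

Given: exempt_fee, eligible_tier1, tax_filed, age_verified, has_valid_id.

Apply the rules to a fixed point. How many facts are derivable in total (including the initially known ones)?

11

Round 1 fires R1, R5, giving means_tested, has_dependent.
Round 2 fires R4, giving household_head.
Round 3 fires R3, giving income_below_cap.
Round 4 fires R2, R6, giving case_approved, application_complete.
Closure: {age_verified, application_complete, case_approved, eligible_tier1, exempt_fee, has_dependent, has_valid_id, household_head, income_below_cap, means_tested, tax_filed} — 11 facts.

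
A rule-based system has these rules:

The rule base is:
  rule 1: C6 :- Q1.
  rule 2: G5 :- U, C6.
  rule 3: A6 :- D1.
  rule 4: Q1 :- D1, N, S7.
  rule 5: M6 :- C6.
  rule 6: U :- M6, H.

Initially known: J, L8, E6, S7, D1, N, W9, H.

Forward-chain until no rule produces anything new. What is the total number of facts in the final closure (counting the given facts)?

14

Round 1 — rule 3, rule 4, derive A6, Q1.
Round 2 — rule 1, derive C6.
Round 3 — rule 5, derive M6.
Round 4 — rule 6, derive U.
Round 5 — rule 2, derive G5.
Closure: {A6, C6, D1, E6, G5, H, J, L8, M6, N, Q1, S7, U, W9} — 14 facts.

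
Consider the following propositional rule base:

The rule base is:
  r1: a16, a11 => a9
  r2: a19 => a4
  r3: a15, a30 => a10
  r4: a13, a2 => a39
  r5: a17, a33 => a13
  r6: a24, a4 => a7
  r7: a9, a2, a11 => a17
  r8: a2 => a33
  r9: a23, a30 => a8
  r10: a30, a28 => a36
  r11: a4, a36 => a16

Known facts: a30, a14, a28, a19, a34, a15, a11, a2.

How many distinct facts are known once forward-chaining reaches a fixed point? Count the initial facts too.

17

Round 1 — r2, r3, r8, r10, derive a4, a10, a33, a36.
Round 2 — r11, derive a16.
Round 3 — r1, derive a9.
Round 4 — r7, derive a17.
Round 5 — r5, derive a13.
Round 6 — r4, derive a39.
Closure: {a10, a11, a13, a14, a15, a16, a17, a19, a2, a28, a30, a33, a34, a36, a39, a4, a9} — 17 facts.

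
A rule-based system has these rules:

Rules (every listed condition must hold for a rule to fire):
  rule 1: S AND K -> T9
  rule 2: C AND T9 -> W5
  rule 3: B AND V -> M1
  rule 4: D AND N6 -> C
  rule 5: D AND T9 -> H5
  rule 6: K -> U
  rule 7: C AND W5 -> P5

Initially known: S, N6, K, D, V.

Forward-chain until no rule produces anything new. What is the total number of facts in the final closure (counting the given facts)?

Round 1: rule 1 [S AND K -> T9]; rule 4 [D AND N6 -> C]; rule 6 [K -> U]. Adds T9, C, U.
Round 2: rule 2 [C AND T9 -> W5]; rule 5 [D AND T9 -> H5]. Adds W5, H5.
Round 3: rule 7 [C AND W5 -> P5]. Adds P5.
Closure: {C, D, H5, K, N6, P5, S, T9, U, V, W5} — 11 facts.

11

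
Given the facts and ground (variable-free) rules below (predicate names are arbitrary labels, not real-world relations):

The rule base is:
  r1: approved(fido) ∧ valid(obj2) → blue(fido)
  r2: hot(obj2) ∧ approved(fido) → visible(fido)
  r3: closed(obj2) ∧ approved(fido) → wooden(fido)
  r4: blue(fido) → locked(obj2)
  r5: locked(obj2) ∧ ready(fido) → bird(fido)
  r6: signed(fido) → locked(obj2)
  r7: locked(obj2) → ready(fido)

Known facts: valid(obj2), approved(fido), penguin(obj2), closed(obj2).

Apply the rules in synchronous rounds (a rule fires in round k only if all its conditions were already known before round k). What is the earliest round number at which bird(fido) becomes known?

Round 1: r1 [approved(fido) ∧ valid(obj2) → blue(fido)]; r3 [closed(obj2) ∧ approved(fido) → wooden(fido)]. New: blue(fido), wooden(fido).
Round 2: r4 [blue(fido) → locked(obj2)]. New: locked(obj2).
Round 3: r7 [locked(obj2) → ready(fido)]. New: ready(fido).
Round 4: r5 [locked(obj2) ∧ ready(fido) → bird(fido)]. New: bird(fido).
bird(fido) first appears in round 4.

4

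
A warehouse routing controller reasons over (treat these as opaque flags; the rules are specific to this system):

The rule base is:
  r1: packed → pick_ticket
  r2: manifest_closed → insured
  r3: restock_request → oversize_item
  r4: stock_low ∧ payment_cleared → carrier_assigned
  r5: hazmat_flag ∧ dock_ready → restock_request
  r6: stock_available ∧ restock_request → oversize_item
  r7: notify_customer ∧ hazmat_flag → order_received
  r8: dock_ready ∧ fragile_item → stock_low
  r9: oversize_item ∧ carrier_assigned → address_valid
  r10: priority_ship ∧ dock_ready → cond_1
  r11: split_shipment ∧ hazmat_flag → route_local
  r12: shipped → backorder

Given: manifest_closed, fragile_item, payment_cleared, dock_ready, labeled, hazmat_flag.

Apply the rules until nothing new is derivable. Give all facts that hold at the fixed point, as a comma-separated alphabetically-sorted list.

Round 1 — r2, r5, r8, derive insured, restock_request, stock_low.
Round 2 — r3, r4, derive oversize_item, carrier_assigned.
Round 3 — r9, derive address_valid.

address_valid, carrier_assigned, dock_ready, fragile_item, hazmat_flag, insured, labeled, manifest_closed, oversize_item, payment_cleared, restock_request, stock_low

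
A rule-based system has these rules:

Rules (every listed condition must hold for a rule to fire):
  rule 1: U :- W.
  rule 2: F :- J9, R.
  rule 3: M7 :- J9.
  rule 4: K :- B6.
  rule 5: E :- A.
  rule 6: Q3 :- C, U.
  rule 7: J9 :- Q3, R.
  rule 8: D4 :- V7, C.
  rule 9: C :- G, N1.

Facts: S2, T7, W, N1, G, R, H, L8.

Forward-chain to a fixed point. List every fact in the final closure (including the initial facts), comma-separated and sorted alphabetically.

C, F, G, H, J9, L8, M7, N1, Q3, R, S2, T7, U, W

Round 1 — rule 1, rule 9, derive U, C.
Round 2 — rule 6, derive Q3.
Round 3 — rule 7, derive J9.
Round 4 — rule 2, rule 3, derive F, M7.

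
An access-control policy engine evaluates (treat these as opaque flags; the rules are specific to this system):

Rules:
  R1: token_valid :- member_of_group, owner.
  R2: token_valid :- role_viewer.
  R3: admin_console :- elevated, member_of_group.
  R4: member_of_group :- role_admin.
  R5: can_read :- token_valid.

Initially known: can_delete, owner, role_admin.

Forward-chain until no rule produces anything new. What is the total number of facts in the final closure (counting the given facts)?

6

Round 1: R4 [member_of_group :- role_admin.]. New: member_of_group.
Round 2: R1 [token_valid :- member_of_group, owner.]. New: token_valid.
Round 3: R5 [can_read :- token_valid.]. New: can_read.
Closure: {can_delete, can_read, member_of_group, owner, role_admin, token_valid} — 6 facts.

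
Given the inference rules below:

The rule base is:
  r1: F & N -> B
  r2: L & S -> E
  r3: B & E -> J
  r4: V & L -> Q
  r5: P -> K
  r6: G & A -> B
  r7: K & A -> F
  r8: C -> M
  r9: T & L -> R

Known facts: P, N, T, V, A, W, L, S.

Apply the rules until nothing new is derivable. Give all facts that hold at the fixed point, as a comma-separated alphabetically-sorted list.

A, B, E, F, J, K, L, N, P, Q, R, S, T, V, W

Round 1 fires r2, r4, r5, r9, giving E, Q, K, R.
Round 2 fires r7, giving F.
Round 3 fires r1, giving B.
Round 4 fires r3, giving J.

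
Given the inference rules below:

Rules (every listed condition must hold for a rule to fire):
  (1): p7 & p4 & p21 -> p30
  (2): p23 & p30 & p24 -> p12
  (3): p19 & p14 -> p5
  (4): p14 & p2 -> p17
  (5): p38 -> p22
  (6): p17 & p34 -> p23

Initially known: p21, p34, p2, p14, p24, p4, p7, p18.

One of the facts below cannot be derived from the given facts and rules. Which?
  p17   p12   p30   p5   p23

p5

Round 1 — (1), (4), derive p30, p17.
Round 2 — (6), derive p23.
Round 3 — (2), derive p12.
Derived: p23 (round 2), p17 (round 1), p30 (round 1), p12 (round 3). p5 never appears in any round.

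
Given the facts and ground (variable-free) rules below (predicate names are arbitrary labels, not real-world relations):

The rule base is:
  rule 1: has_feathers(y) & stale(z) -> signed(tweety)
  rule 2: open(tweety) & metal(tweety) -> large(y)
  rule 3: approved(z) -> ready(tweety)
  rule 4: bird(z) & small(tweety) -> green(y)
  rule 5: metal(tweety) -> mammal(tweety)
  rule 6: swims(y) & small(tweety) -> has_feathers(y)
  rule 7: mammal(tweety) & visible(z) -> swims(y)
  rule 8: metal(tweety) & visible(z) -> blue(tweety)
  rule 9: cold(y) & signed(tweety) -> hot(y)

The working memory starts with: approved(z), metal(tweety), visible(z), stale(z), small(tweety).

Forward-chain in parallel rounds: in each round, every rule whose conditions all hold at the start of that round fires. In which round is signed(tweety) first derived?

[1] rule 3 [approved(z) -> ready(tweety)]; rule 5 [metal(tweety) -> mammal(tweety)]; rule 8 [metal(tweety) & visible(z) -> blue(tweety)]. ⇒ new: ready(tweety), mammal(tweety), blue(tweety).
[2] rule 7 [mammal(tweety) & visible(z) -> swims(y)]. ⇒ new: swims(y).
[3] rule 6 [swims(y) & small(tweety) -> has_feathers(y)]. ⇒ new: has_feathers(y).
[4] rule 1 [has_feathers(y) & stale(z) -> signed(tweety)]. ⇒ new: signed(tweety).
signed(tweety) first appears in round 4.

4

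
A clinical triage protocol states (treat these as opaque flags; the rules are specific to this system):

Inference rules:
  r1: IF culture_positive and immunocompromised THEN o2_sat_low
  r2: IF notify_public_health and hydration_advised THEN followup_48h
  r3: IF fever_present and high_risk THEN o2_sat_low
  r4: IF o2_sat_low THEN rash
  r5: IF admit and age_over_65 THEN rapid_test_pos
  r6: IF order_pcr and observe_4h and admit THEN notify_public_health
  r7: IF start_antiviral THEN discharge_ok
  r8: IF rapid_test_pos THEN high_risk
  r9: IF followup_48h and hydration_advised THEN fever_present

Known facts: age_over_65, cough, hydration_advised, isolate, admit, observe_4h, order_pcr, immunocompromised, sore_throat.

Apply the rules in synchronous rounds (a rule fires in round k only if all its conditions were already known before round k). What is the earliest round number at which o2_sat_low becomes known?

Round 1 — r5, r6, derive rapid_test_pos, notify_public_health.
Round 2 — r2, r8, derive followup_48h, high_risk.
Round 3 — r9, derive fever_present.
Round 4 — r3, derive o2_sat_low.
o2_sat_low first appears in round 4.

4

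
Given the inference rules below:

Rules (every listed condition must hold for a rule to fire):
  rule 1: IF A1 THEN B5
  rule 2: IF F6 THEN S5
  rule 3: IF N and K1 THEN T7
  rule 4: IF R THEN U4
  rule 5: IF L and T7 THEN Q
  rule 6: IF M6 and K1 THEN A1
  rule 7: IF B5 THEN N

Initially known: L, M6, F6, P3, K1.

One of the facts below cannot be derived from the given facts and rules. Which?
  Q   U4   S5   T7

Round 1: rule 2 [IF F6 THEN S5]; rule 6 [IF M6 and K1 THEN A1]. New: S5, A1.
Round 2: rule 1 [IF A1 THEN B5]. New: B5.
Round 3: rule 7 [IF B5 THEN N]. New: N.
Round 4: rule 3 [IF N and K1 THEN T7]. New: T7.
Round 5: rule 5 [IF L and T7 THEN Q]. New: Q.
Derived: S5 (round 1), Q (round 5), T7 (round 4). U4 never appears in any round.

U4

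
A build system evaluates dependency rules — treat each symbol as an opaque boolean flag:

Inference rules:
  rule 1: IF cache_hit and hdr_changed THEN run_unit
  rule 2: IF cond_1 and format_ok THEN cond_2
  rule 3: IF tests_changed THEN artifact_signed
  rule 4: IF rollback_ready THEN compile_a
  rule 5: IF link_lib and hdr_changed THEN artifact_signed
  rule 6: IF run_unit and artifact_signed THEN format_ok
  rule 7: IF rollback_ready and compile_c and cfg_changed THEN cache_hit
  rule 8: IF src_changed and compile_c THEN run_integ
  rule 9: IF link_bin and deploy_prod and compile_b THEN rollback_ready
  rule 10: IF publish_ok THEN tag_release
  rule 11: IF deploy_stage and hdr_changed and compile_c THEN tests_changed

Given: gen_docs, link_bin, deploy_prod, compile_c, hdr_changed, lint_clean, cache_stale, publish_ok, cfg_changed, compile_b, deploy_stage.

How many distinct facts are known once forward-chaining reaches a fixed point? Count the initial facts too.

19

Round 1 fires rule 9, rule 10, rule 11, giving rollback_ready, tag_release, tests_changed.
Round 2 fires rule 3, rule 4, rule 7, giving artifact_signed, compile_a, cache_hit.
Round 3 fires rule 1, giving run_unit.
Round 4 fires rule 6, giving format_ok.
Closure: {artifact_signed, cache_hit, cache_stale, cfg_changed, compile_a, compile_b, compile_c, deploy_prod, deploy_stage, format_ok, gen_docs, hdr_changed, link_bin, lint_clean, publish_ok, rollback_ready, run_unit, tag_release, tests_changed} — 19 facts.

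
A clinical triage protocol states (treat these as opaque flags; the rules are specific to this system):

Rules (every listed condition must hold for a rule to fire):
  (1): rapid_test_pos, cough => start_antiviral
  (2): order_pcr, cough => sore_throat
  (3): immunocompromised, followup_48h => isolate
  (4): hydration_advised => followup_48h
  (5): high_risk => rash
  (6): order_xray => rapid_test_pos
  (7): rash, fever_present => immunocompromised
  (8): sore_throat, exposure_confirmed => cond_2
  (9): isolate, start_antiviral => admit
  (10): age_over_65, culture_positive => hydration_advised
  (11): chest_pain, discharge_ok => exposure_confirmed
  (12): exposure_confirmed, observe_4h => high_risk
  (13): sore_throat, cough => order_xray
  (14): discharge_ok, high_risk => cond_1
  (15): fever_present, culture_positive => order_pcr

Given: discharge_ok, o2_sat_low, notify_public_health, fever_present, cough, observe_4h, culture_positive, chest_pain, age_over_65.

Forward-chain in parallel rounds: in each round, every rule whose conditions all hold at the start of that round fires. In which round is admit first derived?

Round 1: (10) [age_over_65, culture_positive => hydration_advised]; (11) [chest_pain, discharge_ok => exposure_confirmed]; (15) [fever_present, culture_positive => order_pcr]. New: hydration_advised, exposure_confirmed, order_pcr.
Round 2: (2) [order_pcr, cough => sore_throat]; (4) [hydration_advised => followup_48h]; (12) [exposure_confirmed, observe_4h => high_risk]. New: sore_throat, followup_48h, high_risk.
Round 3: (5) [high_risk => rash]; (8) [sore_throat, exposure_confirmed => cond_2]; (13) [sore_throat, cough => order_xray]; (14) [discharge_ok, high_risk => cond_1]. New: rash, cond_2, order_xray, cond_1.
Round 4: (6) [order_xray => rapid_test_pos]; (7) [rash, fever_present => immunocompromised]. New: rapid_test_pos, immunocompromised.
Round 5: (1) [rapid_test_pos, cough => start_antiviral]; (3) [immunocompromised, followup_48h => isolate]. New: start_antiviral, isolate.
Round 6: (9) [isolate, start_antiviral => admit]. New: admit.
admit first appears in round 6.

6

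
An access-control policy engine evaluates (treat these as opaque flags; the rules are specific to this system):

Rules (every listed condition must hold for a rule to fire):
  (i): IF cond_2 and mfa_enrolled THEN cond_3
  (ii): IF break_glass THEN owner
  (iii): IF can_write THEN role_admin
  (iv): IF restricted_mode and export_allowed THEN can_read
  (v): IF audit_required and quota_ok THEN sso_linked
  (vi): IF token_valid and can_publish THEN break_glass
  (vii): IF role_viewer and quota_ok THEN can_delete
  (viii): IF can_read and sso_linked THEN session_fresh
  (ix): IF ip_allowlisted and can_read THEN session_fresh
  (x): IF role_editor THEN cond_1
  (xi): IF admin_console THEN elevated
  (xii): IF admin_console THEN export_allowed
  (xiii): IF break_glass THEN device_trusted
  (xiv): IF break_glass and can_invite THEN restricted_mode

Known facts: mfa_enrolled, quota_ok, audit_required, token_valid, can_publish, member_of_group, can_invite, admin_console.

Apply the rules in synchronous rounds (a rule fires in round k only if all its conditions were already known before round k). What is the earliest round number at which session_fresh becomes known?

Round 1 — (v), (vi), (xi), (xii), derive sso_linked, break_glass, elevated, export_allowed.
Round 2 — (ii), (xiii), (xiv), derive owner, device_trusted, restricted_mode.
Round 3 — (iv), derive can_read.
Round 4 — (viii), derive session_fresh.
session_fresh first appears in round 4.

4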